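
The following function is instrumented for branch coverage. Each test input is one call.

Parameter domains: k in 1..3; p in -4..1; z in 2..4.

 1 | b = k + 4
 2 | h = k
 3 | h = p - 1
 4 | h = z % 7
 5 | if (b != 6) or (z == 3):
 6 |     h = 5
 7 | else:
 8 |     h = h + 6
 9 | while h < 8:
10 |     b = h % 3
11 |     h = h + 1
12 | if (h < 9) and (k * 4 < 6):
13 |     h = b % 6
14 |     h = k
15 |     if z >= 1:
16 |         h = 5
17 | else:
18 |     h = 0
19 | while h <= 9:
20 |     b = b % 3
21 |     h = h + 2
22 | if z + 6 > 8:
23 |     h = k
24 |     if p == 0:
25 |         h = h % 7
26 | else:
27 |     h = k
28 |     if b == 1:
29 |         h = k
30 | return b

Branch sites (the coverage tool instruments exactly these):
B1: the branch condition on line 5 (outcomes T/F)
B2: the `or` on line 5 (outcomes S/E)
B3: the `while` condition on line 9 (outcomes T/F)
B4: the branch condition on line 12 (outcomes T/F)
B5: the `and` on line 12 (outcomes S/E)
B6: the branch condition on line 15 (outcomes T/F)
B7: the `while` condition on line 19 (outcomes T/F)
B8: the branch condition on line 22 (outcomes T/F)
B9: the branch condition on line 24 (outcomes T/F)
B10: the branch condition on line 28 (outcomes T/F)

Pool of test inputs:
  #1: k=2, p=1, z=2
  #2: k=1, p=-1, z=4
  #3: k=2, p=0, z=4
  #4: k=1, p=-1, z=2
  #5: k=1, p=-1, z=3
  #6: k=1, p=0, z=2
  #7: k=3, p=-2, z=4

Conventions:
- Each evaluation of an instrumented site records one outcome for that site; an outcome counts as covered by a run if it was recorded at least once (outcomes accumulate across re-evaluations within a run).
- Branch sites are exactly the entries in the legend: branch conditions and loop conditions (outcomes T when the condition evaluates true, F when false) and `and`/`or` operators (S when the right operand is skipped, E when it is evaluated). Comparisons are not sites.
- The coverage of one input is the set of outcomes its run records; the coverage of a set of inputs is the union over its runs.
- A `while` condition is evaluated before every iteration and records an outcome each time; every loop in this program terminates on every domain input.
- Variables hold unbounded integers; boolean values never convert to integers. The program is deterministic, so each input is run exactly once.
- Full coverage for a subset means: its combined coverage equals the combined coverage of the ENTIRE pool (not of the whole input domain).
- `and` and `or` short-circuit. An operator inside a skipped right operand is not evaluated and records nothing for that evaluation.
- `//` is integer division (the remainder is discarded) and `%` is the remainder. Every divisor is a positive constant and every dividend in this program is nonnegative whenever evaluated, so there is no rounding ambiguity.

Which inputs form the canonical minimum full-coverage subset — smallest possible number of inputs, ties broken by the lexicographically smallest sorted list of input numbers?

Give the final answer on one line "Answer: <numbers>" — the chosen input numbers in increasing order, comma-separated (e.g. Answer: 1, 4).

test 1 (k=2, p=1, z=2) fires B2->E, B1->F, B3->F, B5->E, B4->F, B7->T, B7->T, B7->T, B7->T, B7->T, B7->F, B8->F, B10->F; hits B1=F, B2=E, B3=F, B4=F, B5=E, B7=T, B7=F, B8=F, B10=F
test 2 (k=1, p=-1, z=4) fires B2->S, B1->T, B3->T, B3->T, B3->T, B3->F, B5->E, B4->T, B6->T, B7->T, B7->T, B7->T, B7->F, B8->T, ...; hits B1=T, B2=S, B3=T, B3=F, B4=T, B5=E, B6=T, B7=T, B7=F, B8=T, B9=F
test 3 (k=2, p=0, z=4) fires B2->E, B1->F, B3->F, B5->S, B4->F, B7->T, B7->T, B7->T, B7->T, B7->T, B7->F, B8->T, B9->T; hits B1=F, B2=E, B3=F, B4=F, B5=S, B7=T, B7=F, B8=T, B9=T
test 4 (k=1, p=-1, z=2) fires B2->S, B1->T, B3->T, B3->T, B3->T, B3->F, B5->E, B4->T, B6->T, B7->T, B7->T, B7->T, B7->F, B8->F, ...; hits B1=T, B2=S, B3=T, B3=F, B4=T, B5=E, B6=T, B7=T, B7=F, B8=F, B10=T
test 5 (k=1, p=-1, z=3) fires B2->S, B1->T, B3->T, B3->T, B3->T, B3->F, B5->E, B4->T, B6->T, B7->T, B7->T, B7->T, B7->F, B8->T, ...; hits B1=T, B2=S, B3=T, B3=F, B4=T, B5=E, B6=T, B7=T, B7=F, B8=T, B9=F
test 6 (k=1, p=0, z=2) fires B2->S, B1->T, B3->T, B3->T, B3->T, B3->F, B5->E, B4->T, B6->T, B7->T, B7->T, B7->T, B7->F, B8->F, ...; hits B1=T, B2=S, B3=T, B3=F, B4=T, B5=E, B6=T, B7=T, B7=F, B8=F, B10=T
test 7 (k=3, p=-2, z=4) fires B2->S, B1->T, B3->T, B3->T, B3->T, B3->F, B5->E, B4->F, B7->T, B7->T, B7->T, B7->T, B7->T, B7->F, ...; hits B1=T, B2=S, B3=T, B3=F, B4=F, B5=E, B7=T, B7=F, B8=T, B9=F
together the pool reaches 19 outcomes: B1=T, B1=F, B2=S, B2=E, B3=T, B3=F, B4=T, B4=F, B5=S, B5=E, B6=T, B7=T, B7=F, B8=T, B8=F, B9=T, B9=F, B10=T, B10=F
no size-1 subset reaches all 19 outcomes (best union: 11/19)
no size-2 subset reaches all 19 outcomes (best union: 17/19)
no size-3 subset reaches all 19 outcomes (best union: 18/19)
inputs {1, 2, 3, 4} (size 4) cover everything; no size-4 subset with a lexicographically smaller index list covers all 19

Answer: 1, 2, 3, 4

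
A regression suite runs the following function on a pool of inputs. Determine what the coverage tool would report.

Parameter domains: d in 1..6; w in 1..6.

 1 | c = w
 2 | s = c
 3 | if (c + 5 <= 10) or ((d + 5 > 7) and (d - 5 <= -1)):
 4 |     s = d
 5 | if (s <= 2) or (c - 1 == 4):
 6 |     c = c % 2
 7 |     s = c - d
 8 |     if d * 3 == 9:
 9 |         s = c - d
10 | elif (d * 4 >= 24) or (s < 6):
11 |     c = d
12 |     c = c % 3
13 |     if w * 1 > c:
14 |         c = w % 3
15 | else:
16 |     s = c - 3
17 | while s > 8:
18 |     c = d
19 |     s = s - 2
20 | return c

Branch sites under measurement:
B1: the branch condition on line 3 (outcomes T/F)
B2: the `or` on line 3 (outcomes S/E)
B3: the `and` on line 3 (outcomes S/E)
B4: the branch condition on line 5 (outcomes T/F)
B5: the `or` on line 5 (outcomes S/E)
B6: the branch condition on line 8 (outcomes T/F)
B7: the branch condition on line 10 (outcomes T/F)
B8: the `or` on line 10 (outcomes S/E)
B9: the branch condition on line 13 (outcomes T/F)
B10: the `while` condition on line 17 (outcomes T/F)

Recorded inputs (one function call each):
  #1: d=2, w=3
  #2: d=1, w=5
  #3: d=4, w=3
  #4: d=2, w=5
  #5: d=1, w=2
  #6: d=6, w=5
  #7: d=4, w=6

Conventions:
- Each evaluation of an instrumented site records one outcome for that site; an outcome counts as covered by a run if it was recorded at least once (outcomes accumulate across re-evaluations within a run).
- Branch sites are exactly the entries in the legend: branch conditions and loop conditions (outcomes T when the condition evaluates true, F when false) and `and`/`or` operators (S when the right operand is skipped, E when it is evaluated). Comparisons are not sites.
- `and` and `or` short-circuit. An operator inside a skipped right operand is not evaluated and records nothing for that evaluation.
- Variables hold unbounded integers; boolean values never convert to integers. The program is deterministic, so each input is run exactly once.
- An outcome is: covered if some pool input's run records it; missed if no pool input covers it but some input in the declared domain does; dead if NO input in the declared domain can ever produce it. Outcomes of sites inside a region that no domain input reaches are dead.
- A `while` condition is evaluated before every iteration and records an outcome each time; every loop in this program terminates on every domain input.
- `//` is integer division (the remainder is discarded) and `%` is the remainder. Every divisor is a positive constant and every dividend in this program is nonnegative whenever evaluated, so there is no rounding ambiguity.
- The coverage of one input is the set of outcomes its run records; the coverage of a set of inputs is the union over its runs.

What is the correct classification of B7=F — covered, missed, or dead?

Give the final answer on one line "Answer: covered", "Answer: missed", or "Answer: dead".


no pool input records B7=F
but domain input (d=1, w=6) does record it -> reachable, so missed
Answer: missed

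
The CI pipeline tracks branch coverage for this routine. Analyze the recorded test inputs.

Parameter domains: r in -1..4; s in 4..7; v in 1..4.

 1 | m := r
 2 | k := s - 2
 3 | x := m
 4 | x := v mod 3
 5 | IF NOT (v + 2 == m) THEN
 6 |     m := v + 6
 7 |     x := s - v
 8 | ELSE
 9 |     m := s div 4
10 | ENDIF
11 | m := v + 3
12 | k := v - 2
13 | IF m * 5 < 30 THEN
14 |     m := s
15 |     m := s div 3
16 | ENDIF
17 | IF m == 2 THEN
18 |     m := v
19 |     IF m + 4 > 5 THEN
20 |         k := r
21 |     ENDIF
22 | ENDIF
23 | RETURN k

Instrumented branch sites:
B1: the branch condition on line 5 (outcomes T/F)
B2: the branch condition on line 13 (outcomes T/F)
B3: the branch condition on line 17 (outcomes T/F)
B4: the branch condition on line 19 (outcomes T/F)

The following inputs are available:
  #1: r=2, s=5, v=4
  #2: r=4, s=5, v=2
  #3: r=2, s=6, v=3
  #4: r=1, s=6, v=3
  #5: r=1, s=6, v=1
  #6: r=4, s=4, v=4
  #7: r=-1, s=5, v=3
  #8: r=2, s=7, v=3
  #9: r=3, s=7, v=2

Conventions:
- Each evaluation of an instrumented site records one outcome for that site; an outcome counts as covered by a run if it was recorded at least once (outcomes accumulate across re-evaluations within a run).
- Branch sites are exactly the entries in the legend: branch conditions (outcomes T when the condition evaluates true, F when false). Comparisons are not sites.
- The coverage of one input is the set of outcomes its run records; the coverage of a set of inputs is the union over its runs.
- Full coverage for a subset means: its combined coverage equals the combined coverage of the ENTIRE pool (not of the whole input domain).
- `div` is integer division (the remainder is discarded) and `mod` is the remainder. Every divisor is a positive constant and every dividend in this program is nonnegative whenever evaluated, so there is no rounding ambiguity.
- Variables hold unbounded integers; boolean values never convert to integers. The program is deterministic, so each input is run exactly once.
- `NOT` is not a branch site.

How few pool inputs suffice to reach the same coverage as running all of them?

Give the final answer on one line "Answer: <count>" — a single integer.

test 1 (r=2, s=5, v=4) fires B1->T, B2->F, B3->F; hits B1=T, B2=F, B3=F
test 2 (r=4, s=5, v=2) fires B1->F, B2->T, B3->F; hits B1=F, B2=T, B3=F
test 3 (r=2, s=6, v=3) fires B1->T, B2->F, B3->F; hits B1=T, B2=F, B3=F
test 4 (r=1, s=6, v=3) fires B1->T, B2->F, B3->F; hits B1=T, B2=F, B3=F
test 5 (r=1, s=6, v=1) fires B1->T, B2->T, B3->T, B4->F; hits B1=T, B2=T, B3=T, B4=F
test 6 (r=4, s=4, v=4) fires B1->T, B2->F, B3->F; hits B1=T, B2=F, B3=F
test 7 (r=-1, s=5, v=3) fires B1->T, B2->F, B3->F; hits B1=T, B2=F, B3=F
test 8 (r=2, s=7, v=3) fires B1->T, B2->F, B3->F; hits B1=T, B2=F, B3=F
test 9 (r=3, s=7, v=2) fires B1->T, B2->T, B3->T, B4->T; hits B1=T, B2=T, B3=T, B4=T
union over all inputs: B1=T, B1=F, B2=T, B2=F, B3=T, B3=F, B4=T, B4=F (8 outcomes)
every size-1 subset falls short of the 8 outcomes (best: 4/8)
every size-2 subset falls short of the 8 outcomes (best: 6/8)
every size-3 subset falls short of the 8 outcomes (best: 7/8)
the canonical winner is {1, 2, 5, 9}: size 4, full 8-outcome coverage, earliest index list among size-4 covers

Answer: 4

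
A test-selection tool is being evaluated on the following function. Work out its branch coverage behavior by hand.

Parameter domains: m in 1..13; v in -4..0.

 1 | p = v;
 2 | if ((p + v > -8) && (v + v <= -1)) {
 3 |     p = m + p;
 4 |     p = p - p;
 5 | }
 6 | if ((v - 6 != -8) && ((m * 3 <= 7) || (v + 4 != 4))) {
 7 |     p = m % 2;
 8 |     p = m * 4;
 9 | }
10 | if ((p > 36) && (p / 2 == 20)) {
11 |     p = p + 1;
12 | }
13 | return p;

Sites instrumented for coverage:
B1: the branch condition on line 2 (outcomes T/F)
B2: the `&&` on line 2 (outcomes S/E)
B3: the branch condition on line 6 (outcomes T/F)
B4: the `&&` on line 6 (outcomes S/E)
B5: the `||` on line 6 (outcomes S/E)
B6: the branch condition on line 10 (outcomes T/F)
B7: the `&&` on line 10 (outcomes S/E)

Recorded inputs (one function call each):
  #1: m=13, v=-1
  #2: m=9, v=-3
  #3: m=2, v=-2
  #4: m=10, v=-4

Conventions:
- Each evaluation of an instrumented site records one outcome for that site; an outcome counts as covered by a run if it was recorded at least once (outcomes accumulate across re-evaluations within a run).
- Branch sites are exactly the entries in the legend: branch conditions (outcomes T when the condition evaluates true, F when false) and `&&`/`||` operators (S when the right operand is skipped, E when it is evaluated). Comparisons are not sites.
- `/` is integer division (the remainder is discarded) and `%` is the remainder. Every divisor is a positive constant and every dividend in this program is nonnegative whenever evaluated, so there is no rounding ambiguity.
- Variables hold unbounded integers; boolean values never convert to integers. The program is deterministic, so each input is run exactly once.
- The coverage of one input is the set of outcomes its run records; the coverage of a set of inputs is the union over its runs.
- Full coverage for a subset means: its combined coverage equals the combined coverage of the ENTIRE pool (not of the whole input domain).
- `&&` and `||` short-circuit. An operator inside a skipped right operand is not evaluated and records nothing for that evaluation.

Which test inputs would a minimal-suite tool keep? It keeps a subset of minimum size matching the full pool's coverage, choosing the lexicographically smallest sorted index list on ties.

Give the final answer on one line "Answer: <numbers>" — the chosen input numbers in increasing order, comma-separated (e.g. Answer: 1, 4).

#1 (m=13, v=-1) -> B2->E, B1->T, B4->E, B5->E, B3->T, B7->E, B6->F; covered: B1=T, B2=E, B3=T, B4=E, B5=E, B6=F, B7=E
#2 (m=9, v=-3) -> B2->E, B1->T, B4->E, B5->E, B3->T, B7->S, B6->F; covered: B1=T, B2=E, B3=T, B4=E, B5=E, B6=F, B7=S
#3 (m=2, v=-2) -> B2->E, B1->T, B4->S, B3->F, B7->S, B6->F; covered: B1=T, B2=E, B3=F, B4=S, B6=F, B7=S
#4 (m=10, v=-4) -> B2->S, B1->F, B4->E, B5->E, B3->T, B7->E, B6->T; covered: B1=F, B2=S, B3=T, B4=E, B5=E, B6=T, B7=E
union over all inputs: B1=T, B1=F, B2=S, B2=E, B3=T, B3=F, B4=S, B4=E, B5=E, B6=T, B6=F, B7=S, B7=E (13 outcomes)
size 1 is not enough: best union over all size-1 subsets is 7/13
the canonical winner is {3, 4}: size 2, full 13-outcome coverage, earliest index list among size-2 covers

Answer: 3, 4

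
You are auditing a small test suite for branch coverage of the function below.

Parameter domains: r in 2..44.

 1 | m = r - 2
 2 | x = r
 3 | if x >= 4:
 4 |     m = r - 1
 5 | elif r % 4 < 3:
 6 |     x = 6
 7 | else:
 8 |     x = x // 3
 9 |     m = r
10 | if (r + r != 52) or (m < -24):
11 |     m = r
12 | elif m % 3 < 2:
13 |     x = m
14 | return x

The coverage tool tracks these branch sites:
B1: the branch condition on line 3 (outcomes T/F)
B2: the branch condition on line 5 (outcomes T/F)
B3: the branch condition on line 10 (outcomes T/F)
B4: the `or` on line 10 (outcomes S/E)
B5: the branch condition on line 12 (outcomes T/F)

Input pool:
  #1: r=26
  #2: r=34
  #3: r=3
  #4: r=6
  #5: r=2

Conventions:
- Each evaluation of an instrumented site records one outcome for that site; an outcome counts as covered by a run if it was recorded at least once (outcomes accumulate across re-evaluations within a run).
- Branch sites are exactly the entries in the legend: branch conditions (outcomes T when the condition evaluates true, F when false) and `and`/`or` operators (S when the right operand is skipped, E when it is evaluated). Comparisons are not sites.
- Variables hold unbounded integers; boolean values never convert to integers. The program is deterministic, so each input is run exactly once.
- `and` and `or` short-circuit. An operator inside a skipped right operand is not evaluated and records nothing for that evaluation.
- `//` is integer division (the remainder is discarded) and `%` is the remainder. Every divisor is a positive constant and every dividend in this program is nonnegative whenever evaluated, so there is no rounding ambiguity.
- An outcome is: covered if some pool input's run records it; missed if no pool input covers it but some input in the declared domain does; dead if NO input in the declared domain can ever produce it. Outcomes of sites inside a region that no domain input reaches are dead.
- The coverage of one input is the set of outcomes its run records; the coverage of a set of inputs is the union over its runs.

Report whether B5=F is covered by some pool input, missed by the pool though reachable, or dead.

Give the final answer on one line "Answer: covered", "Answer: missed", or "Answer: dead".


no pool input records B5=F
checking all 43 inputs in the declared domain: B5=F is never recorded -> dead
Answer: dead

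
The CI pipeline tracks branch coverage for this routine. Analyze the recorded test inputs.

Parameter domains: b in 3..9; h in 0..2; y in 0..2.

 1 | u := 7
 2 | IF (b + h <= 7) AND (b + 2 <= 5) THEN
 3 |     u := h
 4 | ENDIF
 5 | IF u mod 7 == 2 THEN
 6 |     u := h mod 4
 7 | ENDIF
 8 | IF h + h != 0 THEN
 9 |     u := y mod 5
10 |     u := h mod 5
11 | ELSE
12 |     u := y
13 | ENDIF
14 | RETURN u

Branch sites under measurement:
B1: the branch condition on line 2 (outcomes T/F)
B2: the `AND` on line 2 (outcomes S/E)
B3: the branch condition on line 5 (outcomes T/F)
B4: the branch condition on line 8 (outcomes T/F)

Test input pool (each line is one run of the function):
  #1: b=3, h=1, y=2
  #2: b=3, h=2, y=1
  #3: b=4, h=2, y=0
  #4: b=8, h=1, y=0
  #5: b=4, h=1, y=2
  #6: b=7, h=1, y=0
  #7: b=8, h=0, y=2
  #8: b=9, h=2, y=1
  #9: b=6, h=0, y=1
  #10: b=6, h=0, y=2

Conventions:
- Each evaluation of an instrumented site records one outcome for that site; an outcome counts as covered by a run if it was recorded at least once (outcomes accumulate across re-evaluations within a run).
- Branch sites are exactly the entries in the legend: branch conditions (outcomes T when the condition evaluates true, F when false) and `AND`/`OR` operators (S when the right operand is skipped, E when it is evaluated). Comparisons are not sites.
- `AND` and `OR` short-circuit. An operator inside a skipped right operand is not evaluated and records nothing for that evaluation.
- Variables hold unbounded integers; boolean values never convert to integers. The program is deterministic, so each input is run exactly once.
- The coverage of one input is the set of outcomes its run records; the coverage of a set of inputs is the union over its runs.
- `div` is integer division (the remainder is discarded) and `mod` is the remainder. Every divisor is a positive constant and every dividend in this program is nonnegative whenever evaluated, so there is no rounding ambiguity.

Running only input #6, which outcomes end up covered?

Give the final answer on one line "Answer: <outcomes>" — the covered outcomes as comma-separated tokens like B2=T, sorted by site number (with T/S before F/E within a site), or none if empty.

Simulating input #6 (b=7, h=1, y=0) step by step:
  B2->S, B1->F, B3->F, B4->T
deduplicating events, the covered set is: B1=F, B2=S, B3=F, B4=T

Answer: B1=F, B2=S, B3=F, B4=T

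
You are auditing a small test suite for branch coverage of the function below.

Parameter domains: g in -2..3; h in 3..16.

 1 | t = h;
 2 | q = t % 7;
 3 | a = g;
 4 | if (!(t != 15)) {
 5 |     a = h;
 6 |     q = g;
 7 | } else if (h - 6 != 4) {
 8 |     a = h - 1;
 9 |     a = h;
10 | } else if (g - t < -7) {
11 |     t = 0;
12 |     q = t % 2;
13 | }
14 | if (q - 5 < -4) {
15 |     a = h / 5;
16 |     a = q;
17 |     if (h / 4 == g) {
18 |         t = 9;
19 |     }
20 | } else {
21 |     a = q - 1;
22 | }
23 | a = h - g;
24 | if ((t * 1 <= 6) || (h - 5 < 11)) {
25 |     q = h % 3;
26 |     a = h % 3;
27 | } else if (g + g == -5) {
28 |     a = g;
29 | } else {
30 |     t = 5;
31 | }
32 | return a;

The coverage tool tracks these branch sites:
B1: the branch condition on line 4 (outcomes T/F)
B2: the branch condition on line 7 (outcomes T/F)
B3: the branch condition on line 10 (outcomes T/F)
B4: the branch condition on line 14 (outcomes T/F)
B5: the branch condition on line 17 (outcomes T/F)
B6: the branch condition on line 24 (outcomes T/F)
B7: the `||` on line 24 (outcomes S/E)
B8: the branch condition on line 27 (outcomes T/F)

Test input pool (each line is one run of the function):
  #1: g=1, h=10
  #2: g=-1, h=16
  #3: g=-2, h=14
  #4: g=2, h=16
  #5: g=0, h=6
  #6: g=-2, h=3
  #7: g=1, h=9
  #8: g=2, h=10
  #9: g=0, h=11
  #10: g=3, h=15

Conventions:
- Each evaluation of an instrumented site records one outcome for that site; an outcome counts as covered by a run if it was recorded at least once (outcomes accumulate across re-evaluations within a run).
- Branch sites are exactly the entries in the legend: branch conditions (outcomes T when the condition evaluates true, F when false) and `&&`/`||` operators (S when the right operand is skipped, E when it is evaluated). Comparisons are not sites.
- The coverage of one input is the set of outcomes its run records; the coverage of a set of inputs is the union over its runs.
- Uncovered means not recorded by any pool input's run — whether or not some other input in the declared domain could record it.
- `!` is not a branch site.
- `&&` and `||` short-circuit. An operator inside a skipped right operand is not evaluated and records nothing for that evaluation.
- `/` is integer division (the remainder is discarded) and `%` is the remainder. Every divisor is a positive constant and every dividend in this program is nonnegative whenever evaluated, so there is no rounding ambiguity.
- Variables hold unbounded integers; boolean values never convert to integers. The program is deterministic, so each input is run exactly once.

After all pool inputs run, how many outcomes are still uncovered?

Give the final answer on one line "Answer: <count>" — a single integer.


input #1, g=1, h=10: events B1->F, B2->F, B3->T, B4->T, B5->F, B7->S, B6->T; outcomes B1=F, B2=F, B3=T, B4=T, B5=F, B6=T, B7=S
input #2, g=-1, h=16: events B1->F, B2->T, B4->F, B7->E, B6->F, B8->F; outcomes B1=F, B2=T, B4=F, B6=F, B7=E, B8=F
input #3, g=-2, h=14: events B1->F, B2->T, B4->T, B5->F, B7->E, B6->T; outcomes B1=F, B2=T, B4=T, B5=F, B6=T, B7=E
input #4, g=2, h=16: events B1->F, B2->T, B4->F, B7->E, B6->F, B8->F; outcomes B1=F, B2=T, B4=F, B6=F, B7=E, B8=F
input #5, g=0, h=6: events B1->F, B2->T, B4->F, B7->S, B6->T; outcomes B1=F, B2=T, B4=F, B6=T, B7=S
input #6, g=-2, h=3: events B1->F, B2->T, B4->F, B7->S, B6->T; outcomes B1=F, B2=T, B4=F, B6=T, B7=S
input #7, g=1, h=9: events B1->F, B2->T, B4->F, B7->E, B6->T; outcomes B1=F, B2=T, B4=F, B6=T, B7=E
input #8, g=2, h=10: events B1->F, B2->F, B3->T, B4->T, B5->T, B7->E, B6->T; outcomes B1=F, B2=F, B3=T, B4=T, B5=T, B6=T, B7=E
input #9, g=0, h=11: events B1->F, B2->T, B4->F, B7->E, B6->T; outcomes B1=F, B2=T, B4=F, B6=T, B7=E
input #10, g=3, h=15: events B1->T, B4->F, B7->E, B6->T; outcomes B1=T, B4=F, B6=T, B7=E
union over the pool: B1=T, B1=F, B2=T, B2=F, B3=T, B4=T, B4=F, B5=T, B5=F, B6=T, B6=F, B7=S, B7=E, B8=F
uncovered (2 of 16): B3=F, B8=T
Answer: 2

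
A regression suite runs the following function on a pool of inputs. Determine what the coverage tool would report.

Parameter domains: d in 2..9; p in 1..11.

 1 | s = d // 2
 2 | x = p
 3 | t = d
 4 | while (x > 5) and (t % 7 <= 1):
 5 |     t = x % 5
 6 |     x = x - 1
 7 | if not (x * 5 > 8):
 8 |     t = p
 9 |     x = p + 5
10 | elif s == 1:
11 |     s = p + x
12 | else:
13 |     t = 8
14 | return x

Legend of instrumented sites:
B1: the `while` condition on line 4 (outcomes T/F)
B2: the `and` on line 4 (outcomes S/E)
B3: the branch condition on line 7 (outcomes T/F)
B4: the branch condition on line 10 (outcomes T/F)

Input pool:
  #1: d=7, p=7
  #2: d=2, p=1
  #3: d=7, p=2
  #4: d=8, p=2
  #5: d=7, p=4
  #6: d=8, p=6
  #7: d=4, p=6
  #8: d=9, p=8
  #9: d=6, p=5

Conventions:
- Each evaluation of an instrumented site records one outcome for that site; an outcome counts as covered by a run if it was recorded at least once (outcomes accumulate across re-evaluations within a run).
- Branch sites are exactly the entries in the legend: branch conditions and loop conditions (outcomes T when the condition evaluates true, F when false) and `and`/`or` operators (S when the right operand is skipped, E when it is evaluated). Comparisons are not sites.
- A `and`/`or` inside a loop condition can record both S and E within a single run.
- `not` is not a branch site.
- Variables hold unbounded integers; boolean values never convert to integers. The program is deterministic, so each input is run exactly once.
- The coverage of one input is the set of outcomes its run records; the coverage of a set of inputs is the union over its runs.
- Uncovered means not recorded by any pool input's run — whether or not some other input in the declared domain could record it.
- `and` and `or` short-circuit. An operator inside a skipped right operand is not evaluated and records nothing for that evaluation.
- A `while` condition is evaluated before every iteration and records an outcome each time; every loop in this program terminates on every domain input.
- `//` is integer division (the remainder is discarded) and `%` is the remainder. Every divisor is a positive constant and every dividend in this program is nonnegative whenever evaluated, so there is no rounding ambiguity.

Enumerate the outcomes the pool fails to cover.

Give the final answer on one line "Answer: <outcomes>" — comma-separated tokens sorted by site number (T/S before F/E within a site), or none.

input #1 (d=7, p=7): covers B1=T, B1=F, B2=E, B3=F, B4=F
input #2 (d=2, p=1): covers B1=F, B2=S, B3=T
input #3 (d=7, p=2): covers B1=F, B2=S, B3=F, B4=F
input #4 (d=8, p=2): covers B1=F, B2=S, B3=F, B4=F
input #5 (d=7, p=4): covers B1=F, B2=S, B3=F, B4=F
input #6 (d=8, p=6): covers B1=T, B1=F, B2=S, B2=E, B3=F, B4=F
input #7 (d=4, p=6): covers B1=F, B2=E, B3=F, B4=F
input #8 (d=9, p=8): covers B1=F, B2=E, B3=F, B4=F
input #9 (d=6, p=5): covers B1=F, B2=S, B3=F, B4=F
union over the pool: B1=T, B1=F, B2=S, B2=E, B3=T, B3=F, B4=F
uncovered (1 of 8): B4=T

Answer: B4=T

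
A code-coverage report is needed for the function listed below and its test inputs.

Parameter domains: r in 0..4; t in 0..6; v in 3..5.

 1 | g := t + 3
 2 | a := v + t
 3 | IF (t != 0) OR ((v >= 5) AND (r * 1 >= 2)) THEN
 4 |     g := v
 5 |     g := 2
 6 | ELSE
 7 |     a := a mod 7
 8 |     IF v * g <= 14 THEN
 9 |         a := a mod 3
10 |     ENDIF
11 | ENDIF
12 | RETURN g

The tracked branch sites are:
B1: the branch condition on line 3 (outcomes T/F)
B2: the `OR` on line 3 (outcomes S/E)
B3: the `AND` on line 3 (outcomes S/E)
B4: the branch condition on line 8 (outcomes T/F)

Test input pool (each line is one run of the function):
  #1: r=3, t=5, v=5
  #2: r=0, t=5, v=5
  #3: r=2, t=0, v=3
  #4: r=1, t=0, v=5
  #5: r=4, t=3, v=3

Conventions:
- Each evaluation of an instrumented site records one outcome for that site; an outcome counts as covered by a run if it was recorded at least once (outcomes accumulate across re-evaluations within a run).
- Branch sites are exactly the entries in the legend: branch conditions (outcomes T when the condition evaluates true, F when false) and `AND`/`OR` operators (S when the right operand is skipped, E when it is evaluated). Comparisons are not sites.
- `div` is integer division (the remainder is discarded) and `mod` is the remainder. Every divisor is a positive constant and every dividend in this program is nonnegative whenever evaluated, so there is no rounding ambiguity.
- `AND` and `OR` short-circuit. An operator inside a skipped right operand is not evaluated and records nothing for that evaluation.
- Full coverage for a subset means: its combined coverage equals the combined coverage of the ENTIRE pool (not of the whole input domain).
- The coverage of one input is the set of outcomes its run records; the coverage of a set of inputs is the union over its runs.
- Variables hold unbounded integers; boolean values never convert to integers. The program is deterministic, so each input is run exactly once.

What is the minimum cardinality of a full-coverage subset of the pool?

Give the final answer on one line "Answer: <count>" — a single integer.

input #1 (r=3, t=5, v=5): events B2->S, B1->T; covers B1=T, B2=S
input #2 (r=0, t=5, v=5): events B2->S, B1->T; covers B1=T, B2=S
input #3 (r=2, t=0, v=3): events B2->E, B3->S, B1->F, B4->T; covers B1=F, B2=E, B3=S, B4=T
input #4 (r=1, t=0, v=5): events B2->E, B3->E, B1->F, B4->F; covers B1=F, B2=E, B3=E, B4=F
input #5 (r=4, t=3, v=3): events B2->S, B1->T; covers B1=T, B2=S
union over all inputs: B1=T, B1=F, B2=S, B2=E, B3=S, B3=E, B4=T, B4=F (8 outcomes)
every size-1 subset falls short of the 8 outcomes (best: 4/8)
every size-2 subset falls short of the 8 outcomes (best: 6/8)
size 3: inputs {1, 3, 4} cover all 8 outcomes, and no lexicographically smaller subset of this size does

Answer: 3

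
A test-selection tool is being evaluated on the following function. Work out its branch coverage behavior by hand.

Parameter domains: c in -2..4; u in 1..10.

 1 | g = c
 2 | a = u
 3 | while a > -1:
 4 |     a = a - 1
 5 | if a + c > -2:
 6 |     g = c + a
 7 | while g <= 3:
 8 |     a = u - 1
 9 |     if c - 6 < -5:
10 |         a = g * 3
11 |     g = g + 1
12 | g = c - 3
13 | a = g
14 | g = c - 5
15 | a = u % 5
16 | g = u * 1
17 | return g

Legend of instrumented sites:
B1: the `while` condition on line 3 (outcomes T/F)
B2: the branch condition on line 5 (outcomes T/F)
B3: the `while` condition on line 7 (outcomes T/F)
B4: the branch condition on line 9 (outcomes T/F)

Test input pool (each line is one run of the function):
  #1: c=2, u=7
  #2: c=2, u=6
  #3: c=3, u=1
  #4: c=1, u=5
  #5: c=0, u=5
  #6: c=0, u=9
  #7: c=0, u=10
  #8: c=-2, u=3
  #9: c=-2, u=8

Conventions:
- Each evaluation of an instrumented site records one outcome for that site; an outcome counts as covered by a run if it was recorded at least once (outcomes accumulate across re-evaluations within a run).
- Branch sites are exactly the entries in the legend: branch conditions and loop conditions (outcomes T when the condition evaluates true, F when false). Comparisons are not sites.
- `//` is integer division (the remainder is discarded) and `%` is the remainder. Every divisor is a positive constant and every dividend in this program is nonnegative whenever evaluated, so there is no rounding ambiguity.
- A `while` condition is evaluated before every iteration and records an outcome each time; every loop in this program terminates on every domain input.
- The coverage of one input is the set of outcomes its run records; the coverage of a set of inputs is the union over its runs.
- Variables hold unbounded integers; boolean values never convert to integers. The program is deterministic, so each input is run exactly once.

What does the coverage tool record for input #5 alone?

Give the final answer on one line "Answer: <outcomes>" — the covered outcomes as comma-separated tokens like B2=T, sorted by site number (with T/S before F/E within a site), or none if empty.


Running input #5 (c=0, u=5), event by event:
  B1->T, B1->T, B1->T, B1->T, B1->T, B1->T, B1->F, B2->T, B3->T, B4->T
  B3->T, B4->T, B3->T, B4->T, B3->T, B4->T, B3->T, B4->T, B3->F
as a set, this run covers: B1=T, B1=F, B2=T, B3=T, B3=F, B4=T
Answer: B1=T, B1=F, B2=T, B3=T, B3=F, B4=T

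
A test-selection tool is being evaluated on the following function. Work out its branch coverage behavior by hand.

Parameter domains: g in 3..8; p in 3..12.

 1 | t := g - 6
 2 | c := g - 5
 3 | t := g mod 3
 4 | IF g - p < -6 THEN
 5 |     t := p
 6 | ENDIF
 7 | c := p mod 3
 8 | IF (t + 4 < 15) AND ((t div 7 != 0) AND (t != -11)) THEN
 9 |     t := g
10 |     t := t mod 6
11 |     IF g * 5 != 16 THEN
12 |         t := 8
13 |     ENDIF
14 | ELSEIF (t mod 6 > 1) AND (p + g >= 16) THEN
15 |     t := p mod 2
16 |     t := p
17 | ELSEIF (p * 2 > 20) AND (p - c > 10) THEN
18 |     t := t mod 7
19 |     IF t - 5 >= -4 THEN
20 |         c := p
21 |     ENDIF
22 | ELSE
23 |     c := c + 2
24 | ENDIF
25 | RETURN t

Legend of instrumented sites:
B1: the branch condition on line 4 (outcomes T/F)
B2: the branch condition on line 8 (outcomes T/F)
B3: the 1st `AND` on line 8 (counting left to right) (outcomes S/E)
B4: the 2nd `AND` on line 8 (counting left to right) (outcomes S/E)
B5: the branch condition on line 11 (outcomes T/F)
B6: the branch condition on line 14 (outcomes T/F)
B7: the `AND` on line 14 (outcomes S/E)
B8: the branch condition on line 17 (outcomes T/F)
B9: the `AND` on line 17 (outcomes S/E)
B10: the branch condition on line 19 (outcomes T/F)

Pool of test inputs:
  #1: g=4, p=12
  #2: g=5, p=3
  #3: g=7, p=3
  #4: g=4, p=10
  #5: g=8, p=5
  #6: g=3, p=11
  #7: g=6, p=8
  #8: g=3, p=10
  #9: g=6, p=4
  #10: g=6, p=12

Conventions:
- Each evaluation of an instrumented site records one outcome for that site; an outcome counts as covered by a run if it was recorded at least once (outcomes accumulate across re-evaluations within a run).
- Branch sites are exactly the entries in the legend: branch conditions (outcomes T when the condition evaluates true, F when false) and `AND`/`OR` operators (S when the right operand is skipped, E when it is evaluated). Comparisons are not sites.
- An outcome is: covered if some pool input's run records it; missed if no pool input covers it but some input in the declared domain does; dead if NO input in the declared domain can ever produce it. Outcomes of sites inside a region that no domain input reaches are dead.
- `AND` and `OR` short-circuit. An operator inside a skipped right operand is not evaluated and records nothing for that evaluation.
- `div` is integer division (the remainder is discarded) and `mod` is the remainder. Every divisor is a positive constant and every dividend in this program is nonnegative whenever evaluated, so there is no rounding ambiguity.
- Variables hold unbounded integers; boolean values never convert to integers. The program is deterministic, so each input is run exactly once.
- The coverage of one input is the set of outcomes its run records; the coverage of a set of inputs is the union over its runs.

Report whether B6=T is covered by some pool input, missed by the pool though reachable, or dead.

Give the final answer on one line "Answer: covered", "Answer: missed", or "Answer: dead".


no pool input records B6=T
but domain input (g=5, p=11) does record it -> reachable, so missed
Answer: missed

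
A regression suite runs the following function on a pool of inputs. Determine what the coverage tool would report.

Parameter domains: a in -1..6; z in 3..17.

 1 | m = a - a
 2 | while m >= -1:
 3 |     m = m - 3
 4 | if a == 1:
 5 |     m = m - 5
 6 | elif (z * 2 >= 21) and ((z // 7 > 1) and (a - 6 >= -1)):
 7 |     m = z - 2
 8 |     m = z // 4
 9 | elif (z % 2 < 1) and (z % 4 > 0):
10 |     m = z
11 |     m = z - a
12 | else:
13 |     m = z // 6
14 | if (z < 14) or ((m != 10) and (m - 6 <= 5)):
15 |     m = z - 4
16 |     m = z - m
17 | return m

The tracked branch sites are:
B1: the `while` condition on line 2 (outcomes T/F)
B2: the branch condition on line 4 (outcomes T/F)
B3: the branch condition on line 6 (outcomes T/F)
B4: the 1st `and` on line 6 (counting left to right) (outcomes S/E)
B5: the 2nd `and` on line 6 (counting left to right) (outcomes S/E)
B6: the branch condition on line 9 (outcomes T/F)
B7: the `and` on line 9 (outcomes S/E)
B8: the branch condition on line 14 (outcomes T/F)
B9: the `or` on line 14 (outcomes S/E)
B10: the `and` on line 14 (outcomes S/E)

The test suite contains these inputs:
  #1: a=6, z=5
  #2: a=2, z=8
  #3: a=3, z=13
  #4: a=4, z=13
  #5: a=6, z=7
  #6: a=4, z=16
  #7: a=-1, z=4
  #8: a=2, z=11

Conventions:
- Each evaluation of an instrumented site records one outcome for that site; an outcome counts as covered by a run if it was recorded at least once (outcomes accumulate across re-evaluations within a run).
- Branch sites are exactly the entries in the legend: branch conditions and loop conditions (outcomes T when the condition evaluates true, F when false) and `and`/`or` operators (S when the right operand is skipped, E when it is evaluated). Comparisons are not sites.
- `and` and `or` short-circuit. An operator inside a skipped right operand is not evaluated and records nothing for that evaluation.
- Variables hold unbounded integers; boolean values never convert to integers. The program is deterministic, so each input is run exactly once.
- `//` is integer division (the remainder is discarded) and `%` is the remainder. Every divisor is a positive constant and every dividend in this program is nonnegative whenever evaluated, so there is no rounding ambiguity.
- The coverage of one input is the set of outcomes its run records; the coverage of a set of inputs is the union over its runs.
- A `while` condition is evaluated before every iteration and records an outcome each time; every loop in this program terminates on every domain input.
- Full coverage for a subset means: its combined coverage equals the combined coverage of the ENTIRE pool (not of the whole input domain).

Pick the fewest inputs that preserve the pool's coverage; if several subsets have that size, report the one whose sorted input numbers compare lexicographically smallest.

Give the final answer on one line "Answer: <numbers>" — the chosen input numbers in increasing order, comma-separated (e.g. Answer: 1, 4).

test 1 (a=6, z=5) hits B1=T, B1=F, B2=F, B3=F, B4=S, B6=F, B7=S, B8=T, B9=S
test 2 (a=2, z=8) hits B1=T, B1=F, B2=F, B3=F, B4=S, B6=F, B7=E, B8=T, B9=S
test 3 (a=3, z=13) hits B1=T, B1=F, B2=F, B3=F, B4=E, B5=S, B6=F, B7=S, B8=T, B9=S
test 4 (a=4, z=13) hits B1=T, B1=F, B2=F, B3=F, B4=E, B5=S, B6=F, B7=S, B8=T, B9=S
test 5 (a=6, z=7) hits B1=T, B1=F, B2=F, B3=F, B4=S, B6=F, B7=S, B8=T, B9=S
test 6 (a=4, z=16) hits B1=T, B1=F, B2=F, B3=F, B4=E, B5=E, B6=F, B7=E, B8=T, B9=E, B10=E
test 7 (a=-1, z=4) hits B1=T, B1=F, B2=F, B3=F, B4=S, B6=F, B7=E, B8=T, B9=S
test 8 (a=2, z=11) hits B1=T, B1=F, B2=F, B3=F, B4=E, B5=S, B6=F, B7=S, B8=T, B9=S
the full pool covers 15 outcomes: B1=T, B1=F, B2=F, B3=F, B4=S, B4=E, B5=S, B5=E, B6=F, B7=S, B7=E, B8=T, B9=S, B9=E, B10=E
checked all size-1 subsets: none covers 15 outcomes (max 11/15)
checked all size-2 subsets: none covers 15 outcomes (max 14/15)
the canonical winner is {1, 3, 6}: size 3, full 15-outcome coverage, earliest index list among size-3 covers

Answer: 1, 3, 6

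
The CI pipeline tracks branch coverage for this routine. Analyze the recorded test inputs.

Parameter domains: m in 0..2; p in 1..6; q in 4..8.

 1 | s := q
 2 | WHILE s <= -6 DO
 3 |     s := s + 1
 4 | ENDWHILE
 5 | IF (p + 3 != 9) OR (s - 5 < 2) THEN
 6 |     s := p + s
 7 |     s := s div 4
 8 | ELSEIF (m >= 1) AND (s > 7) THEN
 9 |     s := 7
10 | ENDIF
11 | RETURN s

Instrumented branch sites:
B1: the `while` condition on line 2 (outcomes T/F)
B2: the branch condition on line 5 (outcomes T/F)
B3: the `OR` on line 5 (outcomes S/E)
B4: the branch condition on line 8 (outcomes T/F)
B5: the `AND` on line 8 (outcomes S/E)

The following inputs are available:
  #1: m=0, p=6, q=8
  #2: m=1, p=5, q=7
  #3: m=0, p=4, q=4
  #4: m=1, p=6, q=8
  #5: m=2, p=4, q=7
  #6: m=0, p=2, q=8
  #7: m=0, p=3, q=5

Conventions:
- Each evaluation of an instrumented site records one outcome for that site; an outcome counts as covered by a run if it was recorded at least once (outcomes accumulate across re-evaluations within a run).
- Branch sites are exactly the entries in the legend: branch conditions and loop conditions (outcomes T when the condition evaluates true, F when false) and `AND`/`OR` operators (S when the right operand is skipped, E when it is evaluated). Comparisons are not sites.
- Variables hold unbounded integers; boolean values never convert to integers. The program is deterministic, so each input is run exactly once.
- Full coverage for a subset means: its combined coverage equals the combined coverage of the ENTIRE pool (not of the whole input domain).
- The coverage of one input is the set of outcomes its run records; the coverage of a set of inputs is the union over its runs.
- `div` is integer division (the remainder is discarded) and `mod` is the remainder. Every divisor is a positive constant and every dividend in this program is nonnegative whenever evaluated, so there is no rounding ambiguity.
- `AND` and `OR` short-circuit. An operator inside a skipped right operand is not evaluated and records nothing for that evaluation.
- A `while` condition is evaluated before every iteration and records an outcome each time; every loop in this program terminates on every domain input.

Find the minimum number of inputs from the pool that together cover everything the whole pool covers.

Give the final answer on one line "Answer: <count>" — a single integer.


input #1, m=0, p=6, q=8: outcomes B1=F, B2=F, B3=E, B4=F, B5=S
input #2, m=1, p=5, q=7: outcomes B1=F, B2=T, B3=S
input #3, m=0, p=4, q=4: outcomes B1=F, B2=T, B3=S
input #4, m=1, p=6, q=8: outcomes B1=F, B2=F, B3=E, B4=T, B5=E
input #5, m=2, p=4, q=7: outcomes B1=F, B2=T, B3=S
input #6, m=0, p=2, q=8: outcomes B1=F, B2=T, B3=S
input #7, m=0, p=3, q=5: outcomes B1=F, B2=T, B3=S
the full pool covers 9 outcomes: B1=F, B2=T, B2=F, B3=S, B3=E, B4=T, B4=F, B5=S, B5=E
checked all size-1 subsets: none covers 9 outcomes (max 5/9)
checked all size-2 subsets: none covers 9 outcomes (max 7/9)
size 3: inputs {1, 2, 4} cover all 9 outcomes, and no lexicographically smaller subset of this size does
Answer: 3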